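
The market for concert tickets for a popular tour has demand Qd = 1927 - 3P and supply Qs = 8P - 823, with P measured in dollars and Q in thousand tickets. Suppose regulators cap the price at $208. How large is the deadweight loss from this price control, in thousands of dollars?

Setting quantity demanded equal to quantity supplied, 1927 - 3P = 8P - 823, gives P* = 250 and Q* = 1177.
The ceiling of 208 is below the equilibrium price 250, so it binds.
At P = 208: Qd = 1927 - 3·208 = 1303 and Qs = 8·208 - 823 = 841.
Quantity traded falls to 841. At Q = 841 the demand price is (1927 - 841)/3 = 362 and the supply price is (823 + 841)/8 = 208.
Deadweight loss = ½ · (362 - 208) · (1177 - 841) = ½ · 154 · 336 = 25872.

25872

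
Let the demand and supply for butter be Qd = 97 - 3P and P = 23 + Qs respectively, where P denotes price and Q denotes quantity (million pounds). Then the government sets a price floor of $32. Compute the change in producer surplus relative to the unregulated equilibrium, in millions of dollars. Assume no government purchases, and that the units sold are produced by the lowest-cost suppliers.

-16

Rearranging supply gives Qs = P - 23. Equilibrium: 97 - 3P = P - 23, so 120 = 4P and P* = 30, Q* = 7.
Since 32 > 30, the floor is binding.
At P = 32: Qd = 97 - 3·32 = 1 and Qs = 32 - 23 = 9.
Producer surplus without the control is ½ · (30 - 23) · 7 = 24.5.
With the floor, 1 units are sold at 32. The supply price at Q = 1 is 24, so PS = ½ · [(32 - 23) + (32 - 24)] · 1 = 8.5.
Change in producer surplus = 8.5 - 24.5 = -16.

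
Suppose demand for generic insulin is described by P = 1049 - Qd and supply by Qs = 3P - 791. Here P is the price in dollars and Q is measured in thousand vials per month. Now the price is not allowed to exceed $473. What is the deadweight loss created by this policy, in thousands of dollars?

Rearranging demand gives Qd = 1049 - P. Setting quantity demanded equal to quantity supplied, 1049 - P = 3P - 791, gives P* = 460 and Q* = 589.
The ceiling of 473 is above the equilibrium price 460, so it is not binding; the market clears at P* = 460, Q* = 589.
Since the control does not bind, no trades are prevented and deadweight loss is zero.

0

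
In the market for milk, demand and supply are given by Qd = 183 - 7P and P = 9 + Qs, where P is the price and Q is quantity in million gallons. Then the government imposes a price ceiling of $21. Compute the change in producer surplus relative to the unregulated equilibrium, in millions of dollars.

Rearranging supply gives Qs = P - 9. Equilibrium: 183 - 7P = P - 9, so 192 = 8P and P* = 24, Q* = 15.
The ceiling of 21 is below the equilibrium price 24, so it binds.
At P = 21: Qd = 183 - 7·21 = 36 and Qs = 21 - 9 = 12.
Producer surplus without the control is ½ · (24 - 9) · 15 = 112.5.
With the ceiling, producers sell 12 units at 21, so PS = ½ · (21 - 9) · 12 = 72.
Change in producer surplus = 72 - 112.5 = -40.5.

-40.5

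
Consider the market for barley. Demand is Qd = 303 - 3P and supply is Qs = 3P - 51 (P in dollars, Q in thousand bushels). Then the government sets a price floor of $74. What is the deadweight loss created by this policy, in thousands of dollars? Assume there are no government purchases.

675

In a free market, 303 - 3P = 3P - 51 gives the equilibrium P* = 59, Q* = 126.
Since 74 > 59, the floor is binding.
At P = 74: Qd = 303 - 3·74 = 81 and Qs = 3·74 - 51 = 171.
Quantity traded falls to 81. At Q = 81 the demand price is (303 - 81)/3 = 74 and the supply price is (51 + 81)/3 = 44.
Deadweight loss = ½ · (74 - 44) · (126 - 81) = ½ · 30 · 45 = 675.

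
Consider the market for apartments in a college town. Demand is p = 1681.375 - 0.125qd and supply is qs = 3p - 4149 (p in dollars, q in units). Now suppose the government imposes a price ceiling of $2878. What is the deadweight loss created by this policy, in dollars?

Rearranging demand gives qd = 13451 - 8p. Equilibrium: 13451 - 8p = 3p - 4149, so 17600 = 11p and p* = 1600, q* = 651.
Since 2878 is above p* = 1600, the ceiling does not bind and the free-market outcome prevails.
Since the control does not bind, no trades are prevented and deadweight loss is zero.

0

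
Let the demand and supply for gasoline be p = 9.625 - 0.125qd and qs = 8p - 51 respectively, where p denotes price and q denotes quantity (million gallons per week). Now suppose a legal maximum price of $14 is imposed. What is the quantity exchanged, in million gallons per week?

13

Rearranging demand gives qd = 77 - 8p. Without the control the market clears where 77 - 8p = 8p - 51, i.e. p* = 8 and q* = 13.
The ceiling of 14 is above the equilibrium price 8, so it is not binding; the market clears at p* = 8, q* = 13.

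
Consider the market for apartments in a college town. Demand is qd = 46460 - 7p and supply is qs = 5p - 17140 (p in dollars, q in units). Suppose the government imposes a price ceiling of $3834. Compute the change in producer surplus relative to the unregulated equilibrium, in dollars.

-8348870

In a free market, 46460 - 7p = 5p - 17140 gives the equilibrium p* = 5300, q* = 9360.
Since 3834 < 5300, the ceiling is binding.
At p = 3834: qd = 46460 - 7·3834 = 19622 and qs = 5·3834 - 17140 = 2030.
Producer surplus without the control is ½ · (5300 - 3428) · 9360 = 8760960.
With the ceiling, producers sell 2030 units at 3834, so PS = ½ · (3834 - 3428) · 2030 = 412090.
Change in producer surplus = 412090 - 8760960 = -8348870.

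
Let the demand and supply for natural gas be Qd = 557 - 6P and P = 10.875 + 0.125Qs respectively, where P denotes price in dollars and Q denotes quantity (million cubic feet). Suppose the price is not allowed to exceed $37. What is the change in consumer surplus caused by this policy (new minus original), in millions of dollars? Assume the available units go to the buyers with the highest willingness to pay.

Rearranging supply gives Qs = 8P - 87. In a free market, 557 - 6P = 8P - 87 gives the equilibrium P* = 46, Q* = 281.
Since 37 < 46, the ceiling is binding.
At P = 37: Qd = 557 - 6·37 = 335 and Qs = 8·37 - 87 = 209.
Consumer surplus without the control is ½ · (557/6 - 46) · 281 = 78961/12.
With the ceiling, 209 units are sold at 37 (assume they go to the highest-value buyers). The demand price at Q = 209 is 58, so CS = ½ · [(557/6 - 37) + (58 - 37)] · 209 = 96349/12.
Change in consumer surplus = 96349/12 - 78961/12 = 1449.

1449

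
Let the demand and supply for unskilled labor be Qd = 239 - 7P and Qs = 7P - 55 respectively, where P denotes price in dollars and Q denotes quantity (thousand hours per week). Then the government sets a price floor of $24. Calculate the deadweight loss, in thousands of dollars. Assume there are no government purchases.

In a free market, 239 - 7P = 7P - 55 gives the equilibrium P* = 21, Q* = 92.
Since 24 > 21, the floor is binding.
At P = 24: Qd = 239 - 7·24 = 71 and Qs = 7·24 - 55 = 113.
Quantity traded falls to 71. At Q = 71 the demand price is (239 - 71)/7 = 24 and the supply price is (55 + 71)/7 = 18.
Deadweight loss = ½ · (24 - 18) · (92 - 71) = ½ · 6 · 21 = 63.

63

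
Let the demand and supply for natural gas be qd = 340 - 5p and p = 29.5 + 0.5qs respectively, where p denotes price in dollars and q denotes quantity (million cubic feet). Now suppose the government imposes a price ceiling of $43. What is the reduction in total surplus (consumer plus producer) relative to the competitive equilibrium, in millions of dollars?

Rearranging supply gives qs = 2p - 59. Setting quantity demanded equal to quantity supplied, 340 - 5p = 2p - 59, gives p* = 57 and q* = 55.
The ceiling of 43 is below the equilibrium price 57, so it binds.
At p = 43: qd = 340 - 5·43 = 125 and qs = 2·43 - 59 = 27.
Quantity traded falls to 27. At q = 27 the demand price is (340 - 27)/5 = 62.6 and the supply price is (59 + 27)/2 = 43.
Deadweight loss = ½ · (62.6 - 43) · (55 - 27) = ½ · 19.6 · 28 = 274.4.

274.4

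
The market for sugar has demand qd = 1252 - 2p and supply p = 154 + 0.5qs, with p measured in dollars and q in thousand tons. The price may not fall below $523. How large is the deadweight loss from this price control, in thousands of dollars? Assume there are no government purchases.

35378

Rearranging supply gives qs = 2p - 308. Without the control the market clears where 1252 - 2p = 2p - 308, i.e. p* = 390 and q* = 472.
Since 523 > 390, the floor is binding.
At p = 523: qd = 1252 - 2·523 = 206 and qs = 2·523 - 308 = 738.
Quantity traded falls to 206. At q = 206 the demand price is (1252 - 206)/2 = 523 and the supply price is (308 + 206)/2 = 257.
Deadweight loss = ½ · (523 - 257) · (472 - 206) = ½ · 266 · 266 = 35378.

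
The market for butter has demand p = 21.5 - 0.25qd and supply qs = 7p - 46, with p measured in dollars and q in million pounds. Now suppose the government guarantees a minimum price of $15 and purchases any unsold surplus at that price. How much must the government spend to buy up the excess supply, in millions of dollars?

Rearranging demand gives qd = 86 - 4p. In a free market, 86 - 4p = 7p - 46 gives the equilibrium p* = 12, q* = 38.
The floor of 15 is above the equilibrium price 12, so it binds.
At p = 15: qd = 86 - 4·15 = 26 and qs = 7·15 - 46 = 59.
Surplus = qs - qd = 33.
Government expenditure = surplus × support price = 33 × 15 = 495.

495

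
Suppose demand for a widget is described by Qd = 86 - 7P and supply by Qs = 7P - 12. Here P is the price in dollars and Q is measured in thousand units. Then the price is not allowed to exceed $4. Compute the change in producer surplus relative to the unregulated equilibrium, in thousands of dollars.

-79.5

Without the control the market clears where 86 - 7P = 7P - 12, i.e. P* = 7 and Q* = 37.
Since 4 < 7, the ceiling is binding.
At P = 4: Qd = 86 - 7·4 = 58 and Qs = 7·4 - 12 = 16.
Producer surplus without the control is ½ · (7 - 12/7) · 37 = 1369/14.
With the ceiling, producers sell 16 units at 4, so PS = ½ · (4 - 12/7) · 16 = 128/7.
Change in producer surplus = 128/7 - 1369/14 = -79.5.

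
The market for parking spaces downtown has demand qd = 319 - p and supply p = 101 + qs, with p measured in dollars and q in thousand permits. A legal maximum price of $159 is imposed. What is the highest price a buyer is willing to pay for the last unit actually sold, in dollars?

Rearranging supply gives qs = p - 101. Without the control the market clears where 319 - p = p - 101, i.e. p* = 210 and q* = 109.
Since 159 < 210, the ceiling is binding.
At p = 159: qd = 319 - 159 = 160 and qs = 159 - 101 = 58.
Only 58 units reach the market. On the demand curve, the marginal buyer's willingness to pay at q = 58 is (319 - 58) = 261.

261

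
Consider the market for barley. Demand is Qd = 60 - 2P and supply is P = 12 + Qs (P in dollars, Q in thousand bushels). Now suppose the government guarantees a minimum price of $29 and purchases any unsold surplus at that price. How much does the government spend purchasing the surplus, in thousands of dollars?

435

Rearranging supply gives Qs = P - 12. Equilibrium: 60 - 2P = P - 12, so 72 = 3P and P* = 24, Q* = 12.
Because the floor (29) lies above the market-clearing price, it is binding.
At P = 29: Qd = 60 - 2·29 = 2 and Qs = 29 - 12 = 17.
Surplus = Qs - Qd = 15.
Government expenditure = surplus × support price = 15 × 29 = 435.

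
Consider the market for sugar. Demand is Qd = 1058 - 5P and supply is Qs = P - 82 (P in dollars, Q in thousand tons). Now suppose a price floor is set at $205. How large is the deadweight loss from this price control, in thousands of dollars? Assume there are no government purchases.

3375

In a free market, 1058 - 5P = P - 82 gives the equilibrium P* = 190, Q* = 108.
Since 205 > 190, the floor is binding.
At P = 205: Qd = 1058 - 5·205 = 33 and Qs = 205 - 82 = 123.
Quantity traded falls to 33. At Q = 33 the demand price is (1058 - 33)/5 = 205 and the supply price is 82 + 33 = 115.
Deadweight loss = ½ · (205 - 115) · (108 - 33) = ½ · 90 · 75 = 3375.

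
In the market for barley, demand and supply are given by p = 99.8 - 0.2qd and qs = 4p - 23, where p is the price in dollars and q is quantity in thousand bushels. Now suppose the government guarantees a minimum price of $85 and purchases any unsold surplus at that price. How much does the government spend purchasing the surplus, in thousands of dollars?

Rearranging demand gives qd = 499 - 5p. Equilibrium: 499 - 5p = 4p - 23, so 522 = 9p and p* = 58, q* = 209.
The floor of 85 is above the equilibrium price 58, so it binds.
At p = 85: qd = 499 - 5·85 = 74 and qs = 4·85 - 23 = 317.
Surplus = qs - qd = 243.
Government expenditure = surplus × support price = 243 × 85 = 20655.

20655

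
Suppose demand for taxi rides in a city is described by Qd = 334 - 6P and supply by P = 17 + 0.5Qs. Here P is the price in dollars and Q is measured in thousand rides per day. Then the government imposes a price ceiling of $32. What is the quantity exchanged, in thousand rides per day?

Rearranging supply gives Qs = 2P - 34. Setting quantity demanded equal to quantity supplied, 334 - 6P = 2P - 34, gives P* = 46 and Q* = 58.
Since 32 < 46, the ceiling is binding.
At P = 32: Qd = 334 - 6·32 = 142 and Qs = 2·32 - 34 = 30.
The quantity actually transacted is the short side, supply: 30.

30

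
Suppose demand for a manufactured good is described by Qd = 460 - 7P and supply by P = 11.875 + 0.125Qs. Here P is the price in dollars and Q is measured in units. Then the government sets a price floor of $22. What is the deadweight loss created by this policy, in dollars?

Rearranging supply gives Qs = 8P - 95. Equilibrium: 460 - 7P = 8P - 95, so 555 = 15P and P* = 37, Q* = 201.
Since 22 is below P* = 37, the floor does not bind and the free-market outcome prevails.
Since the control does not bind, no trades are prevented and deadweight loss is zero.

0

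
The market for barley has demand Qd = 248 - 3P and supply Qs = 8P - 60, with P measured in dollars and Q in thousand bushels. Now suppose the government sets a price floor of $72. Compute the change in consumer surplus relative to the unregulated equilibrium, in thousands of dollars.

-4312

In a free market, 248 - 3P = 8P - 60 gives the equilibrium P* = 28, Q* = 164.
Since 72 > 28, the floor is binding.
At P = 72: Qd = 248 - 3·72 = 32 and Qs = 8·72 - 60 = 516.
Consumer surplus without the control is ½ · (248/3 - 28) · 164 = 13448/3.
With the floor, consumers buy 32 units at 72, so CS = ½ · (248/3 - 72) · 32 = 512/3.
Change in consumer surplus = 512/3 - 13448/3 = -4312.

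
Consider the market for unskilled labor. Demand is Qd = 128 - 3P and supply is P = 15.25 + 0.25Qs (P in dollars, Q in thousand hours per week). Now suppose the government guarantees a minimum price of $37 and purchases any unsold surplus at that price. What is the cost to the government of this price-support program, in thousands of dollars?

Rearranging supply gives Qs = 4P - 61. Equilibrium: 128 - 3P = 4P - 61, so 189 = 7P and P* = 27, Q* = 47.
Since 37 > 27, the floor is binding.
At P = 37: Qd = 128 - 3·37 = 17 and Qs = 4·37 - 61 = 87.
Surplus = Qs - Qd = 70.
Government expenditure = surplus × support price = 70 × 37 = 2590.

2590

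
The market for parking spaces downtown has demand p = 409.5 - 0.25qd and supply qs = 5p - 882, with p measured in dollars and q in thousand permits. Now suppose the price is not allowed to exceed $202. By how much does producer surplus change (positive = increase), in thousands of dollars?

-25194

Rearranging demand gives qd = 1638 - 4p. Without the control the market clears where 1638 - 4p = 5p - 882, i.e. p* = 280 and q* = 518.
The ceiling of 202 is below the equilibrium price 280, so it binds.
At p = 202: qd = 1638 - 4·202 = 830 and qs = 5·202 - 882 = 128.
Producer surplus without the control is ½ · (280 - 176.4) · 518 = 26832.4.
With the ceiling, producers sell 128 units at 202, so PS = ½ · (202 - 176.4) · 128 = 1638.4.
Change in producer surplus = 1638.4 - 26832.4 = -25194.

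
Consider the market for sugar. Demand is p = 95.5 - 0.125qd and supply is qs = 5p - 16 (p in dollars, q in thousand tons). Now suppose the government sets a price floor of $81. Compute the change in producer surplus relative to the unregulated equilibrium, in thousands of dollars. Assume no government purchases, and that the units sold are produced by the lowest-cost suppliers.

-386.4

Rearranging demand gives qd = 764 - 8p. In a free market, 764 - 8p = 5p - 16 gives the equilibrium p* = 60, q* = 284.
Since 81 > 60, the floor is binding.
At p = 81: qd = 764 - 8·81 = 116 and qs = 5·81 - 16 = 389.
Producer surplus without the control is ½ · (60 - 3.2) · 284 = 8065.6.
With the floor, 116 units are sold at 81. The supply price at q = 116 is 26.4, so PS = ½ · [(81 - 3.2) + (81 - 26.4)] · 116 = 7679.2.
Change in producer surplus = 7679.2 - 8065.6 = -386.4.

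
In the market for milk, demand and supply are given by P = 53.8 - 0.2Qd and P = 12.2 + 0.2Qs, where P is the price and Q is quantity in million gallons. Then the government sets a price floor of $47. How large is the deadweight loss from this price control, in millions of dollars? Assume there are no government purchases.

980

Rearranging demand gives Qd = 269 - 5P; rearranging supply gives Qs = 5P - 61. Without the control the market clears where 269 - 5P = 5P - 61, i.e. P* = 33 and Q* = 104.
Since 47 > 33, the floor is binding.
At P = 47: Qd = 269 - 5·47 = 34 and Qs = 5·47 - 61 = 174.
Quantity traded falls to 34. At Q = 34 the demand price is (269 - 34)/5 = 47 and the supply price is (61 + 34)/5 = 19.
Deadweight loss = ½ · (47 - 19) · (104 - 34) = ½ · 28 · 70 = 980.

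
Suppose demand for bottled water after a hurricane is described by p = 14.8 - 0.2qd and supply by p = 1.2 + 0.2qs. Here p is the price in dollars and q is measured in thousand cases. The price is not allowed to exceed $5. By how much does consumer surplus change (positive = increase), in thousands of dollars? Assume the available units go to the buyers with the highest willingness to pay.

34.5

Rearranging demand gives qd = 74 - 5p; rearranging supply gives qs = 5p - 6. Setting quantity demanded equal to quantity supplied, 74 - 5p = 5p - 6, gives p* = 8 and q* = 34.
The ceiling of 5 is below the equilibrium price 8, so it binds.
At p = 5: qd = 74 - 5·5 = 49 and qs = 5·5 - 6 = 19.
Consumer surplus without the control is ½ · (14.8 - 8) · 34 = 115.6.
With the ceiling, 19 units are sold at 5 (assume they go to the highest-value buyers). The demand price at q = 19 is 11, so CS = ½ · [(14.8 - 5) + (11 - 5)] · 19 = 150.1.
Change in consumer surplus = 150.1 - 115.6 = 34.5.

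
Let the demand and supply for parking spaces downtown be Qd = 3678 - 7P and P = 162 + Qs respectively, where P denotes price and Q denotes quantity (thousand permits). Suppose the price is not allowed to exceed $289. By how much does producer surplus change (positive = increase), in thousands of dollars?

Rearranging supply gives Qs = P - 162. Equilibrium: 3678 - 7P = P - 162, so 3840 = 8P and P* = 480, Q* = 318.
The ceiling of 289 is below the equilibrium price 480, so it binds.
At P = 289: Qd = 3678 - 7·289 = 1655 and Qs = 289 - 162 = 127.
Producer surplus without the control is ½ · (480 - 162) · 318 = 50562.
With the ceiling, producers sell 127 units at 289, so PS = ½ · (289 - 162) · 127 = 8064.5.
Change in producer surplus = 8064.5 - 50562 = -42497.5.

-42497.5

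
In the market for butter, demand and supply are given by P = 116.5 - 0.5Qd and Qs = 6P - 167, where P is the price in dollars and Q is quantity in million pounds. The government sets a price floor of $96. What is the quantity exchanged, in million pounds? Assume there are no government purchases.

Rearranging demand gives Qd = 233 - 2P. Setting quantity demanded equal to quantity supplied, 233 - 2P = 6P - 167, gives P* = 50 and Q* = 133.
Since 96 > 50, the floor is binding.
At P = 96: Qd = 233 - 2·96 = 41 and Qs = 6·96 - 167 = 409.
The quantity actually transacted is the short side, demand: 41.

41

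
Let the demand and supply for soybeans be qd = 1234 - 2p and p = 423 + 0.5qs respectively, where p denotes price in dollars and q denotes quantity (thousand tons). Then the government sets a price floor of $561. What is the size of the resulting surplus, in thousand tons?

164

Rearranging supply gives qs = 2p - 846. In a free market, 1234 - 2p = 2p - 846 gives the equilibrium p* = 520, q* = 194.
Since 561 > 520, the floor is binding.
At p = 561: qd = 1234 - 2·561 = 112 and qs = 2·561 - 846 = 276.
Surplus = qs - qd = 276 - 112 = 164.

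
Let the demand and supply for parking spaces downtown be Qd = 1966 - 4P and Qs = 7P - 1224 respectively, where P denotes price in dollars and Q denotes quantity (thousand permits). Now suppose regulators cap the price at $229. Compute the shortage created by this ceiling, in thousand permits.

In a free market, 1966 - 4P = 7P - 1224 gives the equilibrium P* = 290, Q* = 806.
Since 229 < 290, the ceiling is binding.
At P = 229: Qd = 1966 - 4·229 = 1050 and Qs = 7·229 - 1224 = 379.
Shortage = Qd - Qs = 1050 - 379 = 671.

671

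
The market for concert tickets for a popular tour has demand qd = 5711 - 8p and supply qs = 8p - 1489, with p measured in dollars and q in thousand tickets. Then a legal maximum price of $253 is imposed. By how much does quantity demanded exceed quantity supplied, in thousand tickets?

Setting quantity demanded equal to quantity supplied, 5711 - 8p = 8p - 1489, gives p* = 450 and q* = 2111.
Because the ceiling (253) lies below the market-clearing price, it is binding.
At p = 253: qd = 5711 - 8·253 = 3687 and qs = 8·253 - 1489 = 535.
Shortage = qd - qs = 3687 - 535 = 3152.

3152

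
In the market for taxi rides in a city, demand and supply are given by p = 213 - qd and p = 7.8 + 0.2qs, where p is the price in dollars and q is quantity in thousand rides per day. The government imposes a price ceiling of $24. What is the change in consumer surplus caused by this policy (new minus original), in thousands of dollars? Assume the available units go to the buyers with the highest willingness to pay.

Rearranging demand gives qd = 213 - p; rearranging supply gives qs = 5p - 39. Equilibrium: 213 - p = 5p - 39, so 252 = 6p and p* = 42, q* = 171.
Since 24 < 42, the ceiling is binding.
At p = 24: qd = 213 - 24 = 189 and qs = 5·24 - 39 = 81.
Consumer surplus without the control is ½ · (213 - 42) · 171 = 14620.5.
With the ceiling, 81 units are sold at 24 (assume they go to the highest-value buyers). The demand price at q = 81 is 132, so CS = ½ · [(213 - 24) + (132 - 24)] · 81 = 12028.5.
Change in consumer surplus = 12028.5 - 14620.5 = -2592.

-2592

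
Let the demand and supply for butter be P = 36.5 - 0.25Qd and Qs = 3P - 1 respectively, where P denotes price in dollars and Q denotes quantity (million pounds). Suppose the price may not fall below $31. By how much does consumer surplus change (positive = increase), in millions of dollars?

Rearranging demand gives Qd = 146 - 4P. Equilibrium: 146 - 4P = 3P - 1, so 147 = 7P and P* = 21, Q* = 62.
Since 31 > 21, the floor is binding.
At P = 31: Qd = 146 - 4·31 = 22 and Qs = 3·31 - 1 = 92.
Consumer surplus without the control is ½ · (36.5 - 21) · 62 = 480.5.
With the floor, consumers buy 22 units at 31, so CS = ½ · (36.5 - 31) · 22 = 60.5.
Change in consumer surplus = 60.5 - 480.5 = -420.

-420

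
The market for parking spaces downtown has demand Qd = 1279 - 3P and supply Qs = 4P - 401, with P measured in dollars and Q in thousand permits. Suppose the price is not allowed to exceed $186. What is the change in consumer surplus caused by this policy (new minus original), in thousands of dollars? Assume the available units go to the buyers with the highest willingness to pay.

Equilibrium: 1279 - 3P = 4P - 401, so 1680 = 7P and P* = 240, Q* = 559.
Because the ceiling (186) lies below the market-clearing price, it is binding.
At P = 186: Qd = 1279 - 3·186 = 721 and Qs = 4·186 - 401 = 343.
Consumer surplus without the control is ½ · (1279/3 - 240) · 559 = 312481/6.
With the ceiling, 343 units are sold at 186 (assume they go to the highest-value buyers). The demand price at Q = 343 is 312, so CS = ½ · [(1279/3 - 186) + (312 - 186)] · 343 = 376957/6.
Change in consumer surplus = 376957/6 - 312481/6 = 10746.

10746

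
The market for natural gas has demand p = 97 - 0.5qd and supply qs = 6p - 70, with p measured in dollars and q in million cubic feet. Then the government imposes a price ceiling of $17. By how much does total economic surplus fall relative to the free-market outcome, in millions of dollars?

3072

Rearranging demand gives qd = 194 - 2p. In a free market, 194 - 2p = 6p - 70 gives the equilibrium p* = 33, q* = 128.
The ceiling of 17 is below the equilibrium price 33, so it binds.
At p = 17: qd = 194 - 2·17 = 160 and qs = 6·17 - 70 = 32.
Quantity traded falls to 32. At q = 32 the demand price is (194 - 32)/2 = 81 and the supply price is (70 + 32)/6 = 17.
Deadweight loss = ½ · (81 - 17) · (128 - 32) = ½ · 64 · 96 = 3072.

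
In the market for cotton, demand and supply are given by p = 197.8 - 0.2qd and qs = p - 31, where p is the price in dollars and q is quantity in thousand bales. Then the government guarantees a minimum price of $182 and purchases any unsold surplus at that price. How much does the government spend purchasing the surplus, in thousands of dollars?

13104

Rearranging demand gives qd = 989 - 5p. Setting quantity demanded equal to quantity supplied, 989 - 5p = p - 31, gives p* = 170 and q* = 139.
Because the floor (182) lies above the market-clearing price, it is binding.
At p = 182: qd = 989 - 5·182 = 79 and qs = 182 - 31 = 151.
Surplus = qs - qd = 72.
Government expenditure = surplus × support price = 72 × 182 = 13104.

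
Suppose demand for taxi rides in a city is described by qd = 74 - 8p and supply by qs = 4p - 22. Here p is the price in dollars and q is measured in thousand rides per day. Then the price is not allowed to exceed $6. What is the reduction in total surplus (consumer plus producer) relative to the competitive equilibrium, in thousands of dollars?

12

Without the control the market clears where 74 - 8p = 4p - 22, i.e. p* = 8 and q* = 10.
The ceiling of 6 is below the equilibrium price 8, so it binds.
At p = 6: qd = 74 - 8·6 = 26 and qs = 4·6 - 22 = 2.
Quantity traded falls to 2. At q = 2 the demand price is (74 - 2)/8 = 9 and the supply price is (22 + 2)/4 = 6.
Deadweight loss = ½ · (9 - 6) · (10 - 2) = ½ · 3 · 8 = 12.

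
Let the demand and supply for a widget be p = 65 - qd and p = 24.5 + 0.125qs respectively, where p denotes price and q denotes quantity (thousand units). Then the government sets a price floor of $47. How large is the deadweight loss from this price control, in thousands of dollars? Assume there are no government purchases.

182.25

Rearranging demand gives qd = 65 - p; rearranging supply gives qs = 8p - 196. Setting quantity demanded equal to quantity supplied, 65 - p = 8p - 196, gives p* = 29 and q* = 36.
The floor of 47 is above the equilibrium price 29, so it binds.
At p = 47: qd = 65 - 47 = 18 and qs = 8·47 - 196 = 180.
Quantity traded falls to 18. At q = 18 the demand price is 65 - 18 = 47 and the supply price is (196 + 18)/8 = 26.75.
Deadweight loss = ½ · (47 - 26.75) · (36 - 18) = ½ · 20.25 · 18 = 182.25.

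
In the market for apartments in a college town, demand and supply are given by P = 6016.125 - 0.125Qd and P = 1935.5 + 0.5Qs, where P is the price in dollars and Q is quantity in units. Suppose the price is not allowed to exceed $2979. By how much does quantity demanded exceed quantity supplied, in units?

22210

Rearranging demand gives Qd = 48129 - 8P; rearranging supply gives Qs = 2P - 3871. Equilibrium: 48129 - 8P = 2P - 3871, so 52000 = 10P and P* = 5200, Q* = 6529.
Because the ceiling (2979) lies below the market-clearing price, it is binding.
At P = 2979: Qd = 48129 - 8·2979 = 24297 and Qs = 2·2979 - 3871 = 2087.
Shortage = Qd - Qs = 24297 - 2087 = 22210.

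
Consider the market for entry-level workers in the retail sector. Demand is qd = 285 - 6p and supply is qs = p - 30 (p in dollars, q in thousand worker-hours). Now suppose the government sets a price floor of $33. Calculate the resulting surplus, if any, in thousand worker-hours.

0

Setting quantity demanded equal to quantity supplied, 285 - 6p = p - 30, gives p* = 45 and q* = 15.
Since 33 is below p* = 45, the floor does not bind and the free-market outcome prevails.
Since the control does not bind, there is no surplus.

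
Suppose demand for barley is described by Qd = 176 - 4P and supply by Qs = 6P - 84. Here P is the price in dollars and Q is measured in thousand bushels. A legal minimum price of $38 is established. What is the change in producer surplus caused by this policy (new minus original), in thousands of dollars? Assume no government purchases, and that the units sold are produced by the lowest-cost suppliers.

96

In a free market, 176 - 4P = 6P - 84 gives the equilibrium P* = 26, Q* = 72.
Since 38 > 26, the floor is binding.
At P = 38: Qd = 176 - 4·38 = 24 and Qs = 6·38 - 84 = 144.
Producer surplus without the control is ½ · (26 - 14) · 72 = 432.
With the floor, 24 units are sold at 38. The supply price at Q = 24 is 18, so PS = ½ · [(38 - 14) + (38 - 18)] · 24 = 528.
Change in producer surplus = 528 - 432 = 96.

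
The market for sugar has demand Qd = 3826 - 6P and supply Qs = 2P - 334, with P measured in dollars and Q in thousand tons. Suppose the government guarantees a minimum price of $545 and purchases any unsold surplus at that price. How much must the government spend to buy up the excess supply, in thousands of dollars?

Without the control the market clears where 3826 - 6P = 2P - 334, i.e. P* = 520 and Q* = 706.
Because the floor (545) lies above the market-clearing price, it is binding.
At P = 545: Qd = 3826 - 6·545 = 556 and Qs = 2·545 - 334 = 756.
Surplus = Qs - Qd = 200.
Government expenditure = surplus × support price = 200 × 545 = 109000.

109000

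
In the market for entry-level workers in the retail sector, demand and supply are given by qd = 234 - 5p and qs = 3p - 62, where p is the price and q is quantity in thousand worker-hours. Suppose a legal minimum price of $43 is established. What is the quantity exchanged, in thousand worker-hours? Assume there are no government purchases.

19

In a free market, 234 - 5p = 3p - 62 gives the equilibrium p* = 37, q* = 49.
Because the floor (43) lies above the market-clearing price, it is binding.
At p = 43: qd = 234 - 5·43 = 19 and qs = 3·43 - 62 = 67.
The quantity actually transacted is the short side, demand: 19.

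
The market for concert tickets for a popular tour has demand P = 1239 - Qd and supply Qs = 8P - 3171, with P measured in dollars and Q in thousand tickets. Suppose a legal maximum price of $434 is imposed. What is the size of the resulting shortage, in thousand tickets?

Rearranging demand gives Qd = 1239 - P. In a free market, 1239 - P = 8P - 3171 gives the equilibrium P* = 490, Q* = 749.
Because the ceiling (434) lies below the market-clearing price, it is binding.
At P = 434: Qd = 1239 - 434 = 805 and Qs = 8·434 - 3171 = 301.
Shortage = Qd - Qs = 805 - 301 = 504.

504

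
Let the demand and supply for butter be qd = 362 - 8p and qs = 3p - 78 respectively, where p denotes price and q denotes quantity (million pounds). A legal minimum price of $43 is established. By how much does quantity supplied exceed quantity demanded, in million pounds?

33

Equilibrium: 362 - 8p = 3p - 78, so 440 = 11p and p* = 40, q* = 42.
Because the floor (43) lies above the market-clearing price, it is binding.
At p = 43: qd = 362 - 8·43 = 18 and qs = 3·43 - 78 = 51.
Surplus = qs - qd = 51 - 18 = 33.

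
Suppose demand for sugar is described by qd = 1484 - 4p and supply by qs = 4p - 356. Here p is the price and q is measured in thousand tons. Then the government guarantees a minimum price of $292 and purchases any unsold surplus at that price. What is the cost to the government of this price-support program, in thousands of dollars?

144832

In a free market, 1484 - 4p = 4p - 356 gives the equilibrium p* = 230, q* = 564.
The floor of 292 is above the equilibrium price 230, so it binds.
At p = 292: qd = 1484 - 4·292 = 316 and qs = 4·292 - 356 = 812.
Surplus = qs - qd = 496.
Government expenditure = surplus × support price = 496 × 292 = 144832.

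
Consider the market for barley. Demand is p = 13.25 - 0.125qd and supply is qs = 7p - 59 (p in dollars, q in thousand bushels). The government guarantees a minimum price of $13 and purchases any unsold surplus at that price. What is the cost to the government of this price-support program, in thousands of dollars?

Rearranging demand gives qd = 106 - 8p. In a free market, 106 - 8p = 7p - 59 gives the equilibrium p* = 11, q* = 18.
Because the floor (13) lies above the market-clearing price, it is binding.
At p = 13: qd = 106 - 8·13 = 2 and qs = 7·13 - 59 = 32.
Surplus = qs - qd = 30.
Government expenditure = surplus × support price = 30 × 13 = 390.

390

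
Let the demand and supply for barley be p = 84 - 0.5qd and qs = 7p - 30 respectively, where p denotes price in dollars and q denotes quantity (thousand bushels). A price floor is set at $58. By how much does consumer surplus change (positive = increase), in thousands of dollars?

-3168

Rearranging demand gives qd = 168 - 2p. Without the control the market clears where 168 - 2p = 7p - 30, i.e. p* = 22 and q* = 124.
Since 58 > 22, the floor is binding.
At p = 58: qd = 168 - 2·58 = 52 and qs = 7·58 - 30 = 376.
Consumer surplus without the control is ½ · (84 - 22) · 124 = 3844.
With the floor, consumers buy 52 units at 58, so CS = ½ · (84 - 58) · 52 = 676.
Change in consumer surplus = 676 - 3844 = -3168.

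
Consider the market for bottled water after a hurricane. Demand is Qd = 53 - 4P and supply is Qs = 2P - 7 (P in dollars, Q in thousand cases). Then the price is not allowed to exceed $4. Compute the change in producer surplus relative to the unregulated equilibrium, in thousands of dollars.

Equilibrium: 53 - 4P = 2P - 7, so 60 = 6P and P* = 10, Q* = 13.
Since 4 < 10, the ceiling is binding.
At P = 4: Qd = 53 - 4·4 = 37 and Qs = 2·4 - 7 = 1.
Producer surplus without the control is ½ · (10 - 3.5) · 13 = 42.25.
With the ceiling, producers sell 1 units at 4, so PS = ½ · (4 - 3.5) · 1 = 0.25.
Change in producer surplus = 0.25 - 42.25 = -42.

-42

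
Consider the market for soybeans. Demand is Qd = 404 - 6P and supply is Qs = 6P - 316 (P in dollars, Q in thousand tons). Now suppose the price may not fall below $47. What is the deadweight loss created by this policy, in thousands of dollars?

Equilibrium: 404 - 6P = 6P - 316, so 720 = 12P and P* = 60, Q* = 44.
Since 47 is below P* = 60, the floor does not bind and the free-market outcome prevails.
Since the control does not bind, no trades are prevented and deadweight loss is zero.

0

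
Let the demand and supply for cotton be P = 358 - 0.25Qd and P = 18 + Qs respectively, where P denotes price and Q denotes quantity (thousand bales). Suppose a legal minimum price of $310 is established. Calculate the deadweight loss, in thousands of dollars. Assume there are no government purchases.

4000

Rearranging demand gives Qd = 1432 - 4P; rearranging supply gives Qs = P - 18. Setting quantity demanded equal to quantity supplied, 1432 - 4P = P - 18, gives P* = 290 and Q* = 272.
The floor of 310 is above the equilibrium price 290, so it binds.
At P = 310: Qd = 1432 - 4·310 = 192 and Qs = 310 - 18 = 292.
Quantity traded falls to 192. At Q = 192 the demand price is (1432 - 192)/4 = 310 and the supply price is 18 + 192 = 210.
Deadweight loss = ½ · (310 - 210) · (272 - 192) = ½ · 100 · 80 = 4000.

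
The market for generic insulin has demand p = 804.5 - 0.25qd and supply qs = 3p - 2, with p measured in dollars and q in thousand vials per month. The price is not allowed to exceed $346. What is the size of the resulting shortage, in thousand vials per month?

Rearranging demand gives qd = 3218 - 4p. In a free market, 3218 - 4p = 3p - 2 gives the equilibrium p* = 460, q* = 1378.
The ceiling of 346 is below the equilibrium price 460, so it binds.
At p = 346: qd = 3218 - 4·346 = 1834 and qs = 3·346 - 2 = 1036.
Shortage = qd - qs = 1834 - 1036 = 798.

798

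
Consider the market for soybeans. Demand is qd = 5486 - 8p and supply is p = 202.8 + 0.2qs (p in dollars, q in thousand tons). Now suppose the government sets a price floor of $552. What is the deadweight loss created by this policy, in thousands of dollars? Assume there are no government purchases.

28121.6

Rearranging supply gives qs = 5p - 1014. In a free market, 5486 - 8p = 5p - 1014 gives the equilibrium p* = 500, q* = 1486.
Because the floor (552) lies above the market-clearing price, it is binding.
At p = 552: qd = 5486 - 8·552 = 1070 and qs = 5·552 - 1014 = 1746.
Quantity traded falls to 1070. At q = 1070 the demand price is (5486 - 1070)/8 = 552 and the supply price is (1014 + 1070)/5 = 416.8.
Deadweight loss = ½ · (552 - 416.8) · (1486 - 1070) = ½ · 135.2 · 416 = 28121.6.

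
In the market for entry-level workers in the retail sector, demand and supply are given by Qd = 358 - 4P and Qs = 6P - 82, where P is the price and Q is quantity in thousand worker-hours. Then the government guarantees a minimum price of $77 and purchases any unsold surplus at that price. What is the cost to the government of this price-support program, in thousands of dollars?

Equilibrium: 358 - 4P = 6P - 82, so 440 = 10P and P* = 44, Q* = 182.
Because the floor (77) lies above the market-clearing price, it is binding.
At P = 77: Qd = 358 - 4·77 = 50 and Qs = 6·77 - 82 = 380.
Surplus = Qs - Qd = 330.
Government expenditure = surplus × support price = 330 × 77 = 25410.

25410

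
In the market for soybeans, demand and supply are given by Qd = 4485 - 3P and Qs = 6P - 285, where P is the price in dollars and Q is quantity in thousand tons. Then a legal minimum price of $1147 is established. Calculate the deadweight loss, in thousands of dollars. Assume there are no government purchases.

856550.25

In a free market, 4485 - 3P = 6P - 285 gives the equilibrium P* = 530, Q* = 2895.
Since 1147 > 530, the floor is binding.
At P = 1147: Qd = 4485 - 3·1147 = 1044 and Qs = 6·1147 - 285 = 6597.
Quantity traded falls to 1044. At Q = 1044 the demand price is (4485 - 1044)/3 = 1147 and the supply price is (285 + 1044)/6 = 221.5.
Deadweight loss = ½ · (1147 - 221.5) · (2895 - 1044) = ½ · 925.5 · 1851 = 856550.25.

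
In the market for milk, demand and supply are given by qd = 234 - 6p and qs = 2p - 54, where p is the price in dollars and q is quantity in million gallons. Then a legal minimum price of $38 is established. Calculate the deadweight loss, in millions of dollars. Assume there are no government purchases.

48

In a free market, 234 - 6p = 2p - 54 gives the equilibrium p* = 36, q* = 18.
Since 38 > 36, the floor is binding.
At p = 38: qd = 234 - 6·38 = 6 and qs = 2·38 - 54 = 22.
Quantity traded falls to 6. At q = 6 the demand price is (234 - 6)/6 = 38 and the supply price is (54 + 6)/2 = 30.
Deadweight loss = ½ · (38 - 30) · (18 - 6) = ½ · 8 · 12 = 48.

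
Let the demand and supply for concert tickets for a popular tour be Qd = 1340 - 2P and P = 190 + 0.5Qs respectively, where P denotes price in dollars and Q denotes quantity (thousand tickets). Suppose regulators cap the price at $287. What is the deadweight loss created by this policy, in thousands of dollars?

Rearranging supply gives Qs = 2P - 380. Setting quantity demanded equal to quantity supplied, 1340 - 2P = 2P - 380, gives P* = 430 and Q* = 480.
Because the ceiling (287) lies below the market-clearing price, it is binding.
At P = 287: Qd = 1340 - 2·287 = 766 and Qs = 2·287 - 380 = 194.
Quantity traded falls to 194. At Q = 194 the demand price is (1340 - 194)/2 = 573 and the supply price is (380 + 194)/2 = 287.
Deadweight loss = ½ · (573 - 287) · (480 - 194) = ½ · 286 · 286 = 40898.

40898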